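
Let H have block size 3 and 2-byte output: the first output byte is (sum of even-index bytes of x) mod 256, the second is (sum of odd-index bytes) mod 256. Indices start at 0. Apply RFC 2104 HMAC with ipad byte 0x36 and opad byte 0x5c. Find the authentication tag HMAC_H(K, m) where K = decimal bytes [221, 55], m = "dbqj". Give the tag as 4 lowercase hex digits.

Key decimal bytes [221, 55] = dd 37 is 2 bytes ≤ B = 3; zero-pad to 3 bytes: K' = dd 37 00.
K' ⊕ ipad = eb 01 36.  K' ⊕ opad = 81 6b 5c.
Inner input = (K'⊕ipad) ∥ m = eb 01 36 ∥ 64 62 71 6a.
Inner hash: even-index sum = 493 mod 256 = 237; odd-index sum = 214 mod 256 = 214 → ed d6.
Outer input = (K'⊕opad) ∥ inner = 81 6b 5c ∥ ed d6.
Outer hash (tag): even-index sum = 435 mod 256 = 179; odd-index sum = 344 mod 256 = 88 → b3 58.

b358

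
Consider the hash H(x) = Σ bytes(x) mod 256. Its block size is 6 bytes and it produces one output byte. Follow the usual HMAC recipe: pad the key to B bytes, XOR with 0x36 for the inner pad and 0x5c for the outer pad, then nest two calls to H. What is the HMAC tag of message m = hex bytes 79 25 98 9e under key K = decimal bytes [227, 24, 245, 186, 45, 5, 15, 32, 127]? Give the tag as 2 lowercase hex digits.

Key decimal bytes [227, 24, 245, 186, 45, 5, 15, 32, 127] = e3 18 f5 ba 2d 05 0f 20 7f is 9 bytes > B = 6, so hash it first: H(key) = 8a, then zero-pad to 6 bytes: K' = 8a 00 00 00 00 00.
K' ⊕ ipad = bc 36 36 36 36 36.  K' ⊕ opad = d6 5c 5c 5c 5c 5c.
Inner input = (K'⊕ipad) ∥ m = bc 36 36 36 36 36 ∥ 79 25 98 9e.
Inner hash: sum = 188+54+54+54+54+54+121+37+152+158 = 926; mod 256 = 158 → 9e.
Outer input = (K'⊕opad) ∥ inner = d6 5c 5c 5c 5c 5c ∥ 9e.
Outer hash (tag): sum = 214+92+92+92+92+92+158 = 832; mod 256 = 64 → 40.

40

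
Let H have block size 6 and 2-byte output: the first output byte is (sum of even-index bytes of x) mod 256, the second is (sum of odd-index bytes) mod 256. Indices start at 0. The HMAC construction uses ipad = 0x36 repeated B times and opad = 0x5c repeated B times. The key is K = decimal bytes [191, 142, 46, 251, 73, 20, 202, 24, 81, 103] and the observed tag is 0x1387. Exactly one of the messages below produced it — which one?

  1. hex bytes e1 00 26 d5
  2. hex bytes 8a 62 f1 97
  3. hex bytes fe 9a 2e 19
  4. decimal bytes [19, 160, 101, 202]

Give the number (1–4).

Key decimal bytes [191, 142, 46, 251, 73, 20, 202, 24, 81, 103] = bf 8e 2e fb 49 14 ca 18 51 67 is 10 bytes > B = 6, so hash it first: H(key) = 51 1c, then zero-pad to 6 bytes: K' = 51 1c 00 00 00 00.
K' ⊕ ipad = 67 2a 36 36 36 36; K' ⊕ opad = 0d 40 5c 5c 5c 5c.
m1: inner = H(67 2a 36 36 36 36 e1 00 26 d5) = da 6b; tag = H(0d 40 5c 5c 5c 5c da 6b) = 9f63
m2: inner = H(67 2a 36 36 36 36 8a 62 f1 97) = 4e 8f; tag = H(0d 40 5c 5c 5c 5c 4e 8f) = 1387 ← matches
m3: inner = H(67 2a 36 36 36 36 fe 9a 2e 19) = ff 49; tag = H(0d 40 5c 5c 5c 5c ff 49) = c441
m4: inner = H(67 2a 36 36 36 36 13 a0 65 ca) = 4b 00; tag = H(0d 40 5c 5c 5c 5c 4b 00) = 10f8

2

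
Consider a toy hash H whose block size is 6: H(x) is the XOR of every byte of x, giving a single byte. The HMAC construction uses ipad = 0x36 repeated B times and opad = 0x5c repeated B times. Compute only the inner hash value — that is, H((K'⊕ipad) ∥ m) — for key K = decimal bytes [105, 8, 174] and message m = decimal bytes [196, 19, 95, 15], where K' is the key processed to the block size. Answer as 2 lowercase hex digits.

Key decimal bytes [105, 8, 174] = 69 08 ae is 3 bytes ≤ B = 6; zero-pad to 6 bytes: K' = 69 08 ae 00 00 00.
K' ⊕ ipad = 5f 3e 98 36 36 36.
Inner input = 5f 3e 98 36 36 36 ∥ c4 13 5f 0f.
Inner hash: XOR 5f⊕3e⊕98⊕36⊕36⊕36⊕c4⊕13⊕5f⊕0f = 48.

48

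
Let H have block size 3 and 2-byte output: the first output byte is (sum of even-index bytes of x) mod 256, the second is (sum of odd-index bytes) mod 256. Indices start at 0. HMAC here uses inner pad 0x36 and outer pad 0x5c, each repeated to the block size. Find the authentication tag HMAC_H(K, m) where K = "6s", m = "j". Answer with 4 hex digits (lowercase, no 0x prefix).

7565

Key "6s" = 36 73 is 2 bytes ≤ B = 3; zero-pad to 3 bytes: K' = 36 73 00.
K' ⊕ ipad = 00 45 36.  K' ⊕ opad = 6a 2f 5c.
Inner input = (K'⊕ipad) ∥ m = 00 45 36 ∥ 6a.
Inner hash: even-index sum = 54 mod 256 = 54; odd-index sum = 175 mod 256 = 175 → 36 af.
Outer input = (K'⊕opad) ∥ inner = 6a 2f 5c ∥ 36 af.
Outer hash (tag): even-index sum = 373 mod 256 = 117; odd-index sum = 101 mod 256 = 101 → 75 65.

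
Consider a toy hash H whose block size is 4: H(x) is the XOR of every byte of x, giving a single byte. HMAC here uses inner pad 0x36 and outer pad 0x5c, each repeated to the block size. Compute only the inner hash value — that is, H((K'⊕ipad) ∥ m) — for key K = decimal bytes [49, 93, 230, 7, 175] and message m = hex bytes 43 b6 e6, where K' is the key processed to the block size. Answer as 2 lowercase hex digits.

31

Key decimal bytes [49, 93, 230, 7, 175] = 31 5d e6 07 af is 5 bytes > B = 4, so hash it first: H(key) = 22, then zero-pad to 4 bytes: K' = 22 00 00 00.
K' ⊕ ipad = 14 36 36 36.
Inner input = 14 36 36 36 ∥ 43 b6 e6.
Inner hash: XOR 14⊕36⊕36⊕36⊕43⊕b6⊕e6 = 31.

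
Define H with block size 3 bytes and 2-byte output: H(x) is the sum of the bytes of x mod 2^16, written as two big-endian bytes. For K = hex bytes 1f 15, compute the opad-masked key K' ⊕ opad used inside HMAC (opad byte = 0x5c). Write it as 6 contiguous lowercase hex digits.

43495c

Key hex bytes 1f 15 is 2 bytes ≤ B = 3; zero-pad to 3 bytes: K' = 1f 15 00.
XOR each byte with 0x5c: 1f⊕5c=43, 15⊕5c=49, 00⊕5c=5c.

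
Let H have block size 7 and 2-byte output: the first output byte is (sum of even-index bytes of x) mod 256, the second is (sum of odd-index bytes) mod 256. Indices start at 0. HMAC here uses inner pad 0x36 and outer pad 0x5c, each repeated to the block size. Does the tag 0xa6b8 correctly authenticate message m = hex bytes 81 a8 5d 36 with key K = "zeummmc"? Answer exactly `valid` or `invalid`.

valid

Key "zeummmc" = 7a 65 75 6d 6d 6d 63 is exactly B = 7 bytes: K' = 7a 65 75 6d 6d 6d 63.
K' ⊕ ipad = 4c 53 43 5b 5b 5b 55; K' ⊕ opad = 26 39 29 31 31 31 3f.
Inner hash: even-index sum = 541 mod 256 = 29; odd-index sum = 487 mod 256 = 231 → 1d e7.
Outer hash (recomputed tag): even-index sum = 422 mod 256 = 166; odd-index sum = 184 mod 256 = 184 → a6 b8.
Recomputed tag = a6b8; claimed = a6b8 → match.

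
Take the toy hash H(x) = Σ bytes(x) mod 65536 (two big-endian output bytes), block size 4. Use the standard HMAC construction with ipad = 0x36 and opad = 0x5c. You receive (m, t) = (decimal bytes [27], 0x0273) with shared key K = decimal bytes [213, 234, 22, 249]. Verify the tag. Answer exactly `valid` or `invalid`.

invalid

Key decimal bytes [213, 234, 22, 249] = d5 ea 16 f9 is exactly B = 4 bytes: K' = d5 ea 16 f9.
K' ⊕ ipad = e3 dc 20 cf; K' ⊕ opad = 89 b6 4a a5.
Inner hash: sum = 227+220+32+207+27 = 713 → 02 c9.
Outer hash (recomputed tag): sum = 137+182+74+165+2+201 = 761 → 02 f9.
Recomputed tag = 02f9; claimed = 0273 → mismatch.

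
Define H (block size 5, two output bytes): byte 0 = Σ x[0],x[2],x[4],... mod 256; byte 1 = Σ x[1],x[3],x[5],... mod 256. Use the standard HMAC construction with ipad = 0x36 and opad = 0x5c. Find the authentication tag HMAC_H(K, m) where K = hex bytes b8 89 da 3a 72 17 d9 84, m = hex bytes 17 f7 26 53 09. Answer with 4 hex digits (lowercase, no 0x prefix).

1dff

Key hex bytes b8 89 da 3a 72 17 d9 84 is 8 bytes > B = 5, so hash it first: H(key) = dd 5e, then zero-pad to 5 bytes: K' = dd 5e 00 00 00.
K' ⊕ ipad = eb 68 36 36 36.  K' ⊕ opad = 81 02 5c 5c 5c.
Inner input = (K'⊕ipad) ∥ m = eb 68 36 36 36 ∥ 17 f7 26 53 09.
Inner hash: even-index sum = 673 mod 256 = 161; odd-index sum = 228 mod 256 = 228 → a1 e4.
Outer input = (K'⊕opad) ∥ inner = 81 02 5c 5c 5c ∥ a1 e4.
Outer hash (tag): even-index sum = 541 mod 256 = 29; odd-index sum = 255 mod 256 = 255 → 1d ff.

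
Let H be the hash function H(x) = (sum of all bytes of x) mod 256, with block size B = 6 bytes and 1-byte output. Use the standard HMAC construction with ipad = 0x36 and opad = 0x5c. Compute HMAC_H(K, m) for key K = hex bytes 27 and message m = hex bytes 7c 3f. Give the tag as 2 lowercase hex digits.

Key hex bytes 27 is 1 byte ≤ B = 6; zero-pad to 6 bytes: K' = 27 00 00 00 00 00.
K' ⊕ ipad = 11 36 36 36 36 36.  K' ⊕ opad = 7b 5c 5c 5c 5c 5c.
Inner input = (K'⊕ipad) ∥ m = 11 36 36 36 36 36 ∥ 7c 3f.
Inner hash: sum = 17+54+54+54+54+54+124+63 = 474; mod 256 = 218 → da.
Outer input = (K'⊕opad) ∥ inner = 7b 5c 5c 5c 5c 5c ∥ da.
Outer hash (tag): sum = 123+92+92+92+92+92+218 = 801; mod 256 = 33 → 21.

21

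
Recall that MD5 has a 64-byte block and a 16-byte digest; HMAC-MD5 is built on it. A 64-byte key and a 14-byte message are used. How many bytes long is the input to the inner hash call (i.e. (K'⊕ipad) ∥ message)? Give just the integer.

Key is 64 ≤ 64 bytes, zero-padded: |K'| = 64.
Inner input = (K'⊕ipad) ∥ m → 64 + 14 = 78 bytes.

78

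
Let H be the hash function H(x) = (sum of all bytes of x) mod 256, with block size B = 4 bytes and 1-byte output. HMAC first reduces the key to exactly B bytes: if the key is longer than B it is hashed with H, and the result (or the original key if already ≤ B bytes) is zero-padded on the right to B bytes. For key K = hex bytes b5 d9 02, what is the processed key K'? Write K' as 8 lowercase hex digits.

Key hex bytes b5 d9 02 is 3 bytes ≤ B = 4; zero-pad to 4 bytes: K' = b5 d9 02 00.

b5d90200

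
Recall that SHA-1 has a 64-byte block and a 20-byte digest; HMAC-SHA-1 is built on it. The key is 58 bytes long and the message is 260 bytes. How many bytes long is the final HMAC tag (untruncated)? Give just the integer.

The tag is one SHA-1 digest: 20 bytes.

20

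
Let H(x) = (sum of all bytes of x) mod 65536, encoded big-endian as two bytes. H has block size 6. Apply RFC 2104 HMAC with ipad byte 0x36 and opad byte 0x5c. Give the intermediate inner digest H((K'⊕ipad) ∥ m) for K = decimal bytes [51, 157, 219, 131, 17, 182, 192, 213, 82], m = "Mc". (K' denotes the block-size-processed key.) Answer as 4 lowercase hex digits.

02a4

Key decimal bytes [51, 157, 219, 131, 17, 182, 192, 213, 82] = 33 9d db 83 11 b6 c0 d5 52 is 9 bytes > B = 6, so hash it first: H(key) = 04 dc, then zero-pad to 6 bytes: K' = 04 dc 00 00 00 00.
K' ⊕ ipad = 32 ea 36 36 36 36.
Inner input = 32 ea 36 36 36 36 ∥ 4d 63.
Inner hash: sum = 50+234+54+54+54+54+77+99 = 676 → 02 a4.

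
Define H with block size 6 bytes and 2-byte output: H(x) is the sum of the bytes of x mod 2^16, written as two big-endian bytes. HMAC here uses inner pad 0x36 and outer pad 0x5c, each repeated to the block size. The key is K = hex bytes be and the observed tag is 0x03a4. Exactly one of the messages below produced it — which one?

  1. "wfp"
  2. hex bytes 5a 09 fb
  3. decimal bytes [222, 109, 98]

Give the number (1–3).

Key hex bytes be is 1 byte ≤ B = 6; zero-pad to 6 bytes: K' = be 00 00 00 00 00.
K' ⊕ ipad = 88 36 36 36 36 36; K' ⊕ opad = e2 5c 5c 5c 5c 5c.
m1: inner = H(88 36 36 36 36 36 77 66 70) = 02 e3; tag = H(e2 5c 5c 5c 5c 5c 02 e3) = 0393
m2: inner = H(88 36 36 36 36 36 5a 09 fb) = 02 f4; tag = H(e2 5c 5c 5c 5c 5c 02 f4) = 03a4 ← matches
m3: inner = H(88 36 36 36 36 36 de 6d 62) = 03 43; tag = H(e2 5c 5c 5c 5c 5c 03 43) = 02f4

2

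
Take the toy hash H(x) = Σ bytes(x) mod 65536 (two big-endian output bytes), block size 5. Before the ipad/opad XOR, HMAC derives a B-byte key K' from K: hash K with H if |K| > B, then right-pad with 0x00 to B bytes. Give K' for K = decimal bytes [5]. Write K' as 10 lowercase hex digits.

Key decimal bytes [5] = 05 is 1 byte ≤ B = 5; zero-pad to 5 bytes: K' = 05 00 00 00 00.

0500000000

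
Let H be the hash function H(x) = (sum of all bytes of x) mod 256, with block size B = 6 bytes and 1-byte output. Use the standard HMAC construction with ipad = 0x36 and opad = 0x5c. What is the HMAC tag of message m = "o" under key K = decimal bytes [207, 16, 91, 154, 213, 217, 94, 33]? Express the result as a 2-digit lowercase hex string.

dd

Key decimal bytes [207, 16, 91, 154, 213, 217, 94, 33] = cf 10 5b 9a d5 d9 5e 21 is 8 bytes > B = 6, so hash it first: H(key) = 01, then zero-pad to 6 bytes: K' = 01 00 00 00 00 00.
K' ⊕ ipad = 37 36 36 36 36 36.  K' ⊕ opad = 5d 5c 5c 5c 5c 5c.
Inner input = (K'⊕ipad) ∥ m = 37 36 36 36 36 36 ∥ 6f.
Inner hash: sum = 55+54+54+54+54+54+111 = 436; mod 256 = 180 → b4.
Outer input = (K'⊕opad) ∥ inner = 5d 5c 5c 5c 5c 5c ∥ b4.
Outer hash (tag): sum = 93+92+92+92+92+92+180 = 733; mod 256 = 221 → dd.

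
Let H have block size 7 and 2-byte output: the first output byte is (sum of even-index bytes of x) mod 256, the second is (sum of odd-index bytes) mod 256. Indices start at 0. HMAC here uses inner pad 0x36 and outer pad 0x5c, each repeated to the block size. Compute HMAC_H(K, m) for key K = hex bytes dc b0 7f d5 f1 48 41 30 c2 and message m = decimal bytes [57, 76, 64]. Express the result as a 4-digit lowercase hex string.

Key hex bytes dc b0 7f d5 f1 48 41 30 c2 is 9 bytes > B = 7, so hash it first: H(key) = 4f fd, then zero-pad to 7 bytes: K' = 4f fd 00 00 00 00 00.
K' ⊕ ipad = 79 cb 36 36 36 36 36.  K' ⊕ opad = 13 a1 5c 5c 5c 5c 5c.
Inner input = (K'⊕ipad) ∥ m = 79 cb 36 36 36 36 36 ∥ 39 4c 40.
Inner hash: even-index sum = 359 mod 256 = 103; odd-index sum = 432 mod 256 = 176 → 67 b0.
Outer input = (K'⊕opad) ∥ inner = 13 a1 5c 5c 5c 5c 5c ∥ 67 b0.
Outer hash (tag): even-index sum = 471 mod 256 = 215; odd-index sum = 448 mod 256 = 192 → d7 c0.

d7c0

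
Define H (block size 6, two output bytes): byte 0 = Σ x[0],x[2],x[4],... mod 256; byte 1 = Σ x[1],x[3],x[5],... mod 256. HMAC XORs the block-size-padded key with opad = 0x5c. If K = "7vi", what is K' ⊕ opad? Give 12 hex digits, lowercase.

Key "7vi" = 37 76 69 is 3 bytes ≤ B = 6; zero-pad to 6 bytes: K' = 37 76 69 00 00 00.
XOR each byte with 0x5c: 37⊕5c=6b, 76⊕5c=2a, 69⊕5c=35, 00⊕5c=5c, 00⊕5c=5c, 00⊕5c=5c.

6b2a355c5c5c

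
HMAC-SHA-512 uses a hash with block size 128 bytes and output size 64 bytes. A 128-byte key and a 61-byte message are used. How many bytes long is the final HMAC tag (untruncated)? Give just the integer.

The tag is one SHA-512 digest: 64 bytes.

64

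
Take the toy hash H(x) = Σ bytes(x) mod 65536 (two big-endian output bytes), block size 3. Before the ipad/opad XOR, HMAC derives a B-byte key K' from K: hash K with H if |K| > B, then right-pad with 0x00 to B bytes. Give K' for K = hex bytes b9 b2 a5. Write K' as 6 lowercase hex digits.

Key hex bytes b9 b2 a5 is exactly B = 3 bytes: K' = b9 b2 a5.

b9b2a5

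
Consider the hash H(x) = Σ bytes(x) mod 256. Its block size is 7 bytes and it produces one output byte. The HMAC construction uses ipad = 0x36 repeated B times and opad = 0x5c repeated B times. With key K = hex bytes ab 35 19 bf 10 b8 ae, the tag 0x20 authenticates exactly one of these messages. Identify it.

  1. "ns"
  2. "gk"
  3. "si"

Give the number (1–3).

Key hex bytes ab 35 19 bf 10 b8 ae is exactly B = 7 bytes: K' = ab 35 19 bf 10 b8 ae.
K' ⊕ ipad = 9d 03 2f 89 26 8e 98; K' ⊕ opad = f7 69 45 e3 4c e4 f2.
m1: inner = H(9d 03 2f 89 26 8e 98 6e 73) = 85; tag = H(f7 69 45 e3 4c e4 f2 85) = 2f
m2: inner = H(9d 03 2f 89 26 8e 98 67 6b) = 76; tag = H(f7 69 45 e3 4c e4 f2 76) = 20 ← matches
m3: inner = H(9d 03 2f 89 26 8e 98 73 69) = 80; tag = H(f7 69 45 e3 4c e4 f2 80) = 2a

2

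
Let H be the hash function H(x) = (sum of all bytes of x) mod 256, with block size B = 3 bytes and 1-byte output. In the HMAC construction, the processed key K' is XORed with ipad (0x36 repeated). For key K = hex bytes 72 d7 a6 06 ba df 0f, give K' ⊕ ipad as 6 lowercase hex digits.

Key hex bytes 72 d7 a6 06 ba df 0f is 7 bytes > B = 3, so hash it first: H(key) = 9d, then zero-pad to 3 bytes: K' = 9d 00 00.
XOR each byte with 0x36: 9d⊕36=ab, 00⊕36=36, 00⊕36=36.

ab3636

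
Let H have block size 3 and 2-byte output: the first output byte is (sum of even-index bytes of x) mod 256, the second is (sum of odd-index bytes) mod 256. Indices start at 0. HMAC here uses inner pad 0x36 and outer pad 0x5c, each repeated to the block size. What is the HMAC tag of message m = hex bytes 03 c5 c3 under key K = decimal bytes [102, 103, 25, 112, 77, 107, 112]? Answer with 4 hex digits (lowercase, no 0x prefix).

Key decimal bytes [102, 103, 25, 112, 77, 107, 112] = 66 67 19 70 4d 6b 70 is 7 bytes > B = 3, so hash it first: H(key) = 3c 42, then zero-pad to 3 bytes: K' = 3c 42 00.
K' ⊕ ipad = 0a 74 36.  K' ⊕ opad = 60 1e 5c.
Inner input = (K'⊕ipad) ∥ m = 0a 74 36 ∥ 03 c5 c3.
Inner hash: even-index sum = 261 mod 256 = 5; odd-index sum = 314 mod 256 = 58 → 05 3a.
Outer input = (K'⊕opad) ∥ inner = 60 1e 5c ∥ 05 3a.
Outer hash (tag): even-index sum = 246 mod 256 = 246; odd-index sum = 35 mod 256 = 35 → f6 23.

f623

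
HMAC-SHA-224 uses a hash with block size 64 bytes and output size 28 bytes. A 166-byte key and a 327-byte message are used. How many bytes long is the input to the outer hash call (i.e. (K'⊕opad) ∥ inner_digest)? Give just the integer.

Key is 166 > 64 bytes, so it is hashed to 28 bytes then zero-padded to 64: |K'| = 64.
Outer input = (K'⊕opad) ∥ H(inner) → 64 + 28 = 92 bytes.

92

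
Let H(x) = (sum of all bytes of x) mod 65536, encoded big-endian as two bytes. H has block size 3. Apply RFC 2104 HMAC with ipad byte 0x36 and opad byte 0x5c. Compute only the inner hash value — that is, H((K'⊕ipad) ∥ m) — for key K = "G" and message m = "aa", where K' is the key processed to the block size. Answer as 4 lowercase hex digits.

Key "G" = 47 is 1 byte ≤ B = 3; zero-pad to 3 bytes: K' = 47 00 00.
K' ⊕ ipad = 71 36 36.
Inner input = 71 36 36 ∥ 61 61.
Inner hash: sum = 113+54+54+97+97 = 415 → 01 9f.

019f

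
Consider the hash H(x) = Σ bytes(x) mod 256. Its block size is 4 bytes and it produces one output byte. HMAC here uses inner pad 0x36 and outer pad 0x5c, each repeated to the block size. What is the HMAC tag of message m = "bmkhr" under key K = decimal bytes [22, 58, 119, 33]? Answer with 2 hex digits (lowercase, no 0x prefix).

f0

Key decimal bytes [22, 58, 119, 33] = 16 3a 77 21 is exactly B = 4 bytes: K' = 16 3a 77 21.
K' ⊕ ipad = 20 0c 41 17.  K' ⊕ opad = 4a 66 2b 7d.
Inner input = (K'⊕ipad) ∥ m = 20 0c 41 17 ∥ 62 6d 6b 68 72.
Inner hash: sum = 32+12+65+23+98+109+107+104+114 = 664; mod 256 = 152 → 98.
Outer input = (K'⊕opad) ∥ inner = 4a 66 2b 7d ∥ 98.
Outer hash (tag): sum = 74+102+43+125+152 = 496; mod 256 = 240 → f0.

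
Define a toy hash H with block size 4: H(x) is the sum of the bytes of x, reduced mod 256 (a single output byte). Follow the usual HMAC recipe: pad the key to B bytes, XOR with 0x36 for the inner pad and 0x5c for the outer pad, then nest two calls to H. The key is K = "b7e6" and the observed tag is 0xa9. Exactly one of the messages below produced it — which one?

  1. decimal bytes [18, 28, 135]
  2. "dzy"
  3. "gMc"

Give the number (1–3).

Key "b7e6" = 62 37 65 36 is exactly B = 4 bytes: K' = 62 37 65 36.
K' ⊕ ipad = 54 01 53 00; K' ⊕ opad = 3e 6b 39 6a.
m1: inner = H(54 01 53 00 12 1c 87) = 5d; tag = H(3e 6b 39 6a 5d) = a9 ← matches
m2: inner = H(54 01 53 00 64 7a 79) = ff; tag = H(3e 6b 39 6a ff) = 4b
m3: inner = H(54 01 53 00 67 4d 63) = bf; tag = H(3e 6b 39 6a bf) = 0b

1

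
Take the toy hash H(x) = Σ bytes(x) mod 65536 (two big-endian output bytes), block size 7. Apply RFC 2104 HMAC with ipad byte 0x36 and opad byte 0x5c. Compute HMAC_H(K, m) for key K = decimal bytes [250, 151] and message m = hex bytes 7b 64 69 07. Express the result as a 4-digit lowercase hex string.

Key decimal bytes [250, 151] = fa 97 is 2 bytes ≤ B = 7; zero-pad to 7 bytes: K' = fa 97 00 00 00 00 00.
K' ⊕ ipad = cc a1 36 36 36 36 36.  K' ⊕ opad = a6 cb 5c 5c 5c 5c 5c.
Inner input = (K'⊕ipad) ∥ m = cc a1 36 36 36 36 36 ∥ 7b 64 69 07.
Inner hash: sum = 204+161+54+54+54+54+54+123+100+105+7 = 970 → 03 ca.
Outer input = (K'⊕opad) ∥ inner = a6 cb 5c 5c 5c 5c 5c ∥ 03 ca.
Outer hash (tag): sum = 166+203+92+92+92+92+92+3+202 = 1034 → 04 0a.

040a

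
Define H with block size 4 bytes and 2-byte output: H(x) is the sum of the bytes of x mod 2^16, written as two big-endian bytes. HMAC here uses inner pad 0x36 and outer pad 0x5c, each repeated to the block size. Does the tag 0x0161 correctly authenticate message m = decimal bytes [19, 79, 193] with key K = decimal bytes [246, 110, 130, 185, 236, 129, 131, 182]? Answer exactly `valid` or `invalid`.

Key decimal bytes [246, 110, 130, 185, 236, 129, 131, 182] = f6 6e 82 b9 ec 81 83 b6 is 8 bytes > B = 4, so hash it first: H(key) = 05 45, then zero-pad to 4 bytes: K' = 05 45 00 00.
K' ⊕ ipad = 33 73 36 36; K' ⊕ opad = 59 19 5c 5c.
Inner hash: sum = 51+115+54+54+19+79+193 = 565 → 02 35.
Outer hash (recomputed tag): sum = 89+25+92+92+2+53 = 353 → 01 61.
Recomputed tag = 0161; claimed = 0161 → match.

valid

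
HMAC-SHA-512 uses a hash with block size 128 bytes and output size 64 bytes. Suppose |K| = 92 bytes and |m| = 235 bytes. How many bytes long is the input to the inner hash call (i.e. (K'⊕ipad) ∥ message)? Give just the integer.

Key is 92 ≤ 128 bytes, zero-padded: |K'| = 128.
Inner input = (K'⊕ipad) ∥ m → 128 + 235 = 363 bytes.

363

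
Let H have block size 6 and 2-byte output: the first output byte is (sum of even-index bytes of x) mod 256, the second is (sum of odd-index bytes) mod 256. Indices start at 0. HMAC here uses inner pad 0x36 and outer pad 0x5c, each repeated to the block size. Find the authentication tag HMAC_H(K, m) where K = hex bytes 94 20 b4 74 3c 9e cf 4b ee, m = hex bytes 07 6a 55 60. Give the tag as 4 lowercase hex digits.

Key hex bytes 94 20 b4 74 3c 9e cf 4b ee is 9 bytes > B = 6, so hash it first: H(key) = 41 7d, then zero-pad to 6 bytes: K' = 41 7d 00 00 00 00.
K' ⊕ ipad = 77 4b 36 36 36 36.  K' ⊕ opad = 1d 21 5c 5c 5c 5c.
Inner input = (K'⊕ipad) ∥ m = 77 4b 36 36 36 36 ∥ 07 6a 55 60.
Inner hash: even-index sum = 319 mod 256 = 63; odd-index sum = 385 mod 256 = 129 → 3f 81.
Outer input = (K'⊕opad) ∥ inner = 1d 21 5c 5c 5c 5c ∥ 3f 81.
Outer hash (tag): even-index sum = 276 mod 256 = 20; odd-index sum = 346 mod 256 = 90 → 14 5a.

145a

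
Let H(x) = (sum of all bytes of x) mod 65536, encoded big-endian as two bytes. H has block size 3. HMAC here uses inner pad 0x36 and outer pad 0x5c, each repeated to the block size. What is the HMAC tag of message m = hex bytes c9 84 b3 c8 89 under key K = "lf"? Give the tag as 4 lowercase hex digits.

Key "lf" = 6c 66 is 2 bytes ≤ B = 3; zero-pad to 3 bytes: K' = 6c 66 00.
K' ⊕ ipad = 5a 50 36.  K' ⊕ opad = 30 3a 5c.
Inner input = (K'⊕ipad) ∥ m = 5a 50 36 ∥ c9 84 b3 c8 89.
Inner hash: sum = 90+80+54+201+132+179+200+137 = 1073 → 04 31.
Outer input = (K'⊕opad) ∥ inner = 30 3a 5c ∥ 04 31.
Outer hash (tag): sum = 48+58+92+4+49 = 251 → 00 fb.

00fb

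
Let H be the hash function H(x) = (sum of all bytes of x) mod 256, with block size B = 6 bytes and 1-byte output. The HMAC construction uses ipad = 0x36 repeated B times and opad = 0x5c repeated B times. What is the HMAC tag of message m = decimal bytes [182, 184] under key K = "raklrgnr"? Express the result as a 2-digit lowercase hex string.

dc

Key "raklrgnr" = 72 61 6b 6c 72 67 6e 72 is 8 bytes > B = 6, so hash it first: H(key) = 63, then zero-pad to 6 bytes: K' = 63 00 00 00 00 00.
K' ⊕ ipad = 55 36 36 36 36 36.  K' ⊕ opad = 3f 5c 5c 5c 5c 5c.
Inner input = (K'⊕ipad) ∥ m = 55 36 36 36 36 36 ∥ b6 b8.
Inner hash: sum = 85+54+54+54+54+54+182+184 = 721; mod 256 = 209 → d1.
Outer input = (K'⊕opad) ∥ inner = 3f 5c 5c 5c 5c 5c ∥ d1.
Outer hash (tag): sum = 63+92+92+92+92+92+209 = 732; mod 256 = 220 → dc.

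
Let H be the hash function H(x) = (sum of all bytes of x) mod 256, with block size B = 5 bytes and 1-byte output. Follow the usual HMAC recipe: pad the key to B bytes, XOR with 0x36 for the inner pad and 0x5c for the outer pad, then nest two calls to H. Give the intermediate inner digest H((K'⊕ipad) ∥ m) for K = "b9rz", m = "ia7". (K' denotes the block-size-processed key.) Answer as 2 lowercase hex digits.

2a

Key "b9rz" = 62 39 72 7a is 4 bytes ≤ B = 5; zero-pad to 5 bytes: K' = 62 39 72 7a 00.
K' ⊕ ipad = 54 0f 44 4c 36.
Inner input = 54 0f 44 4c 36 ∥ 69 61 37.
Inner hash: sum = 84+15+68+76+54+105+97+55 = 554; mod 256 = 42 → 2a.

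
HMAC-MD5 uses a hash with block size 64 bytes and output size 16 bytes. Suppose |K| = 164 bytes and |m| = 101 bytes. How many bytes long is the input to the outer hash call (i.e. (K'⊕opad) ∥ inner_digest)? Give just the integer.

80

Key is 164 > 64 bytes, so it is hashed to 16 bytes then zero-padded to 64: |K'| = 64.
Outer input = (K'⊕opad) ∥ H(inner) → 64 + 16 = 80 bytes.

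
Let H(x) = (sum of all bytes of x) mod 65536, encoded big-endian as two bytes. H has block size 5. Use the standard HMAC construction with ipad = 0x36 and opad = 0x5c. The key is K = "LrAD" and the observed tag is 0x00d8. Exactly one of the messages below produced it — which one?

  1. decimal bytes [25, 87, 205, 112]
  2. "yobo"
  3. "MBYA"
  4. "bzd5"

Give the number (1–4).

Key "LrAD" = 4c 72 41 44 is 4 bytes ≤ B = 5; zero-pad to 5 bytes: K' = 4c 72 41 44 00.
K' ⊕ ipad = 7a 44 77 72 36; K' ⊕ opad = 10 2e 1d 18 5c.
m1: inner = H(7a 44 77 72 36 19 57 cd 70) = 03 8a; tag = H(10 2e 1d 18 5c 03 8a) = 015c
m2: inner = H(7a 44 77 72 36 79 6f 62 6f) = 03 96; tag = H(10 2e 1d 18 5c 03 96) = 0168
m3: inner = H(7a 44 77 72 36 4d 42 59 41) = 03 06; tag = H(10 2e 1d 18 5c 03 06) = 00d8 ← matches
m4: inner = H(7a 44 77 72 36 62 7a 64 35) = 03 52; tag = H(10 2e 1d 18 5c 03 52) = 0124

3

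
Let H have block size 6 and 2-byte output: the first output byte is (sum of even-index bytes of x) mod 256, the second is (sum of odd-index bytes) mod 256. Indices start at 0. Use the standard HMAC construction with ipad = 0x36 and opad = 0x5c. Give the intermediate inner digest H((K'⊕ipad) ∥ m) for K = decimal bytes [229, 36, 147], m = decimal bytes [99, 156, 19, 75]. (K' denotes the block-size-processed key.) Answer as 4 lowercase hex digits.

2465

Key decimal bytes [229, 36, 147] = e5 24 93 is 3 bytes ≤ B = 6; zero-pad to 6 bytes: K' = e5 24 93 00 00 00.
K' ⊕ ipad = d3 12 a5 36 36 36.
Inner input = d3 12 a5 36 36 36 ∥ 63 9c 13 4b.
Inner hash: even-index sum = 548 mod 256 = 36; odd-index sum = 357 mod 256 = 101 → 24 65.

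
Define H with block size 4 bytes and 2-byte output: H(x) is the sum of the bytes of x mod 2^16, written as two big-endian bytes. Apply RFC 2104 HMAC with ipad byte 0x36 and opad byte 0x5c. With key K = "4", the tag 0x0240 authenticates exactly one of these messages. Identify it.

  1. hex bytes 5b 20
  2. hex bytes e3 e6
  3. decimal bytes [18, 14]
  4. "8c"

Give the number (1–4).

Key "4" = 34 is 1 byte ≤ B = 4; zero-pad to 4 bytes: K' = 34 00 00 00.
K' ⊕ ipad = 02 36 36 36; K' ⊕ opad = 68 5c 5c 5c.
m1: inner = H(02 36 36 36 5b 20) = 01 1f; tag = H(68 5c 5c 5c 01 1f) = 019c
m2: inner = H(02 36 36 36 e3 e6) = 02 6d; tag = H(68 5c 5c 5c 02 6d) = 01eb
m3: inner = H(02 36 36 36 12 0e) = 00 c4; tag = H(68 5c 5c 5c 00 c4) = 0240 ← matches
m4: inner = H(02 36 36 36 38 63) = 01 3f; tag = H(68 5c 5c 5c 01 3f) = 01bc

3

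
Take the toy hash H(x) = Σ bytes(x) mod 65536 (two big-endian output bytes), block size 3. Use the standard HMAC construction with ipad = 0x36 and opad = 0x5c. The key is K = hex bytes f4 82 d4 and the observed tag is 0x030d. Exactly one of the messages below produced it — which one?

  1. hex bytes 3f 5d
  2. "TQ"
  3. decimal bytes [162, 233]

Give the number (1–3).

Key hex bytes f4 82 d4 is exactly B = 3 bytes: K' = f4 82 d4.
K' ⊕ ipad = c2 b4 e2; K' ⊕ opad = a8 de 88.
m1: inner = H(c2 b4 e2 3f 5d) = 02 f4; tag = H(a8 de 88 02 f4) = 0304
m2: inner = H(c2 b4 e2 54 51) = 02 fd; tag = H(a8 de 88 02 fd) = 030d ← matches
m3: inner = H(c2 b4 e2 a2 e9) = 03 e3; tag = H(a8 de 88 03 e3) = 02f4

2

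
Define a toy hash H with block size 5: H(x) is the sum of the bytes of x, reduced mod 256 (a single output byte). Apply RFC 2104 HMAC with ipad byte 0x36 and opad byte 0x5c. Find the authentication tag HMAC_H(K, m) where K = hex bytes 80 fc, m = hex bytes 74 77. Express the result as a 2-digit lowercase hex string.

9d

Key hex bytes 80 fc is 2 bytes ≤ B = 5; zero-pad to 5 bytes: K' = 80 fc 00 00 00.
K' ⊕ ipad = b6 ca 36 36 36.  K' ⊕ opad = dc a0 5c 5c 5c.
Inner input = (K'⊕ipad) ∥ m = b6 ca 36 36 36 ∥ 74 77.
Inner hash: sum = 182+202+54+54+54+116+119 = 781; mod 256 = 13 → 0d.
Outer input = (K'⊕opad) ∥ inner = dc a0 5c 5c 5c ∥ 0d.
Outer hash (tag): sum = 220+160+92+92+92+13 = 669; mod 256 = 157 → 9d.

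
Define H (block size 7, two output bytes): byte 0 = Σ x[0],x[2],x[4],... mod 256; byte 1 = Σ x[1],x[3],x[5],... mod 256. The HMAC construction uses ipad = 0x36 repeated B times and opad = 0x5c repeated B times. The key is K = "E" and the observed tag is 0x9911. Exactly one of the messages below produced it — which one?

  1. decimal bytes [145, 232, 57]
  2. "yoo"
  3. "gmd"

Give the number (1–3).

1

Key "E" = 45 is 1 byte ≤ B = 7; zero-pad to 7 bytes: K' = 45 00 00 00 00 00 00.
K' ⊕ ipad = 73 36 36 36 36 36 36; K' ⊕ opad = 19 5c 5c 5c 5c 5c 5c.
m1: inner = H(73 36 36 36 36 36 36 91 e8 39) = fd 6c; tag = H(19 5c 5c 5c 5c 5c 5c fd 6c) = 9911 ← matches
m2: inner = H(73 36 36 36 36 36 36 79 6f 6f) = 84 8a; tag = H(19 5c 5c 5c 5c 5c 5c 84 8a) = b798
m3: inner = H(73 36 36 36 36 36 36 67 6d 64) = 82 6d; tag = H(19 5c 5c 5c 5c 5c 5c 82 6d) = 9a96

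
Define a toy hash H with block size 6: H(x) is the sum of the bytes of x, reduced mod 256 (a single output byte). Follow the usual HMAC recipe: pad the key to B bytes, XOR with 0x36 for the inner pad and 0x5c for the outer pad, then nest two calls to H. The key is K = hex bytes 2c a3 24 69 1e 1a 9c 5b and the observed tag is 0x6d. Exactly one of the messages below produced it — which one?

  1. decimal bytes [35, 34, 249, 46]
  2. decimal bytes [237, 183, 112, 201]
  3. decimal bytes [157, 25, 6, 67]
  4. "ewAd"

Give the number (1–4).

3

Key hex bytes 2c a3 24 69 1e 1a 9c 5b is 8 bytes > B = 6, so hash it first: H(key) = 8b, then zero-pad to 6 bytes: K' = 8b 00 00 00 00 00.
K' ⊕ ipad = bd 36 36 36 36 36; K' ⊕ opad = d7 5c 5c 5c 5c 5c.
m1: inner = H(bd 36 36 36 36 36 23 22 f9 2e) = 37; tag = H(d7 5c 5c 5c 5c 5c 37) = da
m2: inner = H(bd 36 36 36 36 36 ed b7 70 c9) = a8; tag = H(d7 5c 5c 5c 5c 5c a8) = 4b
m3: inner = H(bd 36 36 36 36 36 9d 19 06 43) = ca; tag = H(d7 5c 5c 5c 5c 5c ca) = 6d ← matches
m4: inner = H(bd 36 36 36 36 36 65 77 41 64) = 4c; tag = H(d7 5c 5c 5c 5c 5c 4c) = ef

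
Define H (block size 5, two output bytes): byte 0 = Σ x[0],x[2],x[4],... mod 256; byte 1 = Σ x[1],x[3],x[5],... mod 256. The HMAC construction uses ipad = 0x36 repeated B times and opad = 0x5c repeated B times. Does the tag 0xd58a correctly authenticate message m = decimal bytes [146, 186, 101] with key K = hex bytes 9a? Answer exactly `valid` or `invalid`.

Key hex bytes 9a is 1 byte ≤ B = 5; zero-pad to 5 bytes: K' = 9a 00 00 00 00.
K' ⊕ ipad = ac 36 36 36 36; K' ⊕ opad = c6 5c 5c 5c 5c.
Inner hash: even-index sum = 466 mod 256 = 210; odd-index sum = 355 mod 256 = 99 → d2 63.
Outer hash (recomputed tag): even-index sum = 481 mod 256 = 225; odd-index sum = 394 mod 256 = 138 → e1 8a.
Recomputed tag = e18a; claimed = d58a → mismatch.

invalid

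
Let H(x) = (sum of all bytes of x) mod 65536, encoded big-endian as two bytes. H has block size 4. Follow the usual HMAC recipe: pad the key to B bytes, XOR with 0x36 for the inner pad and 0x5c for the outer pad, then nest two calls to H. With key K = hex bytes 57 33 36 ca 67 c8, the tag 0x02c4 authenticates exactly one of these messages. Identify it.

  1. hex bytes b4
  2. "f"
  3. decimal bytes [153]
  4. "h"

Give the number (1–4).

Key hex bytes 57 33 36 ca 67 c8 is 6 bytes > B = 4, so hash it first: H(key) = 02 b9, then zero-pad to 4 bytes: K' = 02 b9 00 00.
K' ⊕ ipad = 34 8f 36 36; K' ⊕ opad = 5e e5 5c 5c.
m1: inner = H(34 8f 36 36 b4) = 01 e3; tag = H(5e e5 5c 5c 01 e3) = 02df
m2: inner = H(34 8f 36 36 66) = 01 95; tag = H(5e e5 5c 5c 01 95) = 0291
m3: inner = H(34 8f 36 36 99) = 01 c8; tag = H(5e e5 5c 5c 01 c8) = 02c4 ← matches
m4: inner = H(34 8f 36 36 68) = 01 97; tag = H(5e e5 5c 5c 01 97) = 0293

3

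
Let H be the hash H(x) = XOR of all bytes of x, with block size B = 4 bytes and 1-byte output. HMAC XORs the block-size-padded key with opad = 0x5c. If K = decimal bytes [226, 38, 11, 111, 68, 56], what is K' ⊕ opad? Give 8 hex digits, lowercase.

805c5c5c

Key decimal bytes [226, 38, 11, 111, 68, 56] = e2 26 0b 6f 44 38 is 6 bytes > B = 4, so hash it first: H(key) = dc, then zero-pad to 4 bytes: K' = dc 00 00 00.
XOR each byte with 0x5c: dc⊕5c=80, 00⊕5c=5c, 00⊕5c=5c, 00⊕5c=5c.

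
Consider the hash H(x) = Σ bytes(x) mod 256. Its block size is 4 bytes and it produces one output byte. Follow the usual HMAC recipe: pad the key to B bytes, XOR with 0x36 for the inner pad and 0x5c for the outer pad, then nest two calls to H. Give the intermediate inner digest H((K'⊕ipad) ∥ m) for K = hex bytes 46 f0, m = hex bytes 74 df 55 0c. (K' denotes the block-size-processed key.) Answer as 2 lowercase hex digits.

56

Key hex bytes 46 f0 is 2 bytes ≤ B = 4; zero-pad to 4 bytes: K' = 46 f0 00 00.
K' ⊕ ipad = 70 c6 36 36.
Inner input = 70 c6 36 36 ∥ 74 df 55 0c.
Inner hash: sum = 112+198+54+54+116+223+85+12 = 854; mod 256 = 86 → 56.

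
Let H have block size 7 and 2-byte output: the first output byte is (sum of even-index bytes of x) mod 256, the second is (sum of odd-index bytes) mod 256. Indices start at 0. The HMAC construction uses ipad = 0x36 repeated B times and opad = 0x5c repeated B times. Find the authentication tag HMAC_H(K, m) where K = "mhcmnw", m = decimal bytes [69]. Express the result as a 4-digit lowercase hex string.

3dce

Key "mhcmnw" = 6d 68 63 6d 6e 77 is 6 bytes ≤ B = 7; zero-pad to 7 bytes: K' = 6d 68 63 6d 6e 77 00.
K' ⊕ ipad = 5b 5e 55 5b 58 41 36.  K' ⊕ opad = 31 34 3f 31 32 2b 5c.
Inner input = (K'⊕ipad) ∥ m = 5b 5e 55 5b 58 41 36 ∥ 45.
Inner hash: even-index sum = 318 mod 256 = 62; odd-index sum = 319 mod 256 = 63 → 3e 3f.
Outer input = (K'⊕opad) ∥ inner = 31 34 3f 31 32 2b 5c ∥ 3e 3f.
Outer hash (tag): even-index sum = 317 mod 256 = 61; odd-index sum = 206 mod 256 = 206 → 3d ce.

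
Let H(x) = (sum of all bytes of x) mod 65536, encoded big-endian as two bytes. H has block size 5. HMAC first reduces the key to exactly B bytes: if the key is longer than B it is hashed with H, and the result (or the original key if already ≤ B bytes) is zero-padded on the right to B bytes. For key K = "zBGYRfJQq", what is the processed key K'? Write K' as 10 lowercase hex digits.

0320000000

|K| = 9 > B = 5, so first hash the key.
H(K): sum = 122+66+71+89+82+102+74+81+113 = 800 → 03 20.
Zero-pad H(K) = 03 20 to 5 bytes: K' = 03 20 00 00 00.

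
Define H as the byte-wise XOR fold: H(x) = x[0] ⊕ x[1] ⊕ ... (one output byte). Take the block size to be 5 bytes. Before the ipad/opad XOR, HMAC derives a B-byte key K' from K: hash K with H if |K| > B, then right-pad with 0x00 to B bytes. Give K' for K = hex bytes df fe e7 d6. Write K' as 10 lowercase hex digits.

Key hex bytes df fe e7 d6 is 4 bytes ≤ B = 5; zero-pad to 5 bytes: K' = df fe e7 d6 00.

dffee7d600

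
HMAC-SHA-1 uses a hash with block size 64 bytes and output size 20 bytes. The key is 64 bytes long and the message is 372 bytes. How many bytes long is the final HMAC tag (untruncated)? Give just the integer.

The tag is one SHA-1 digest: 20 bytes.

20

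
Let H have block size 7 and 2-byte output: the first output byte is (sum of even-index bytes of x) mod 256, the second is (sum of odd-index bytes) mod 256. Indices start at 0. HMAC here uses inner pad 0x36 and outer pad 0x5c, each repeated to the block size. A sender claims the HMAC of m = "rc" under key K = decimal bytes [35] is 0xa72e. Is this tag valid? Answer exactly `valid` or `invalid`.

valid

Key decimal bytes [35] = 23 is 1 byte ≤ B = 7; zero-pad to 7 bytes: K' = 23 00 00 00 00 00 00.
K' ⊕ ipad = 15 36 36 36 36 36 36; K' ⊕ opad = 7f 5c 5c 5c 5c 5c 5c.
Inner hash: even-index sum = 282 mod 256 = 26; odd-index sum = 276 mod 256 = 20 → 1a 14.
Outer hash (recomputed tag): even-index sum = 423 mod 256 = 167; odd-index sum = 302 mod 256 = 46 → a7 2e.
Recomputed tag = a72e; claimed = a72e → match.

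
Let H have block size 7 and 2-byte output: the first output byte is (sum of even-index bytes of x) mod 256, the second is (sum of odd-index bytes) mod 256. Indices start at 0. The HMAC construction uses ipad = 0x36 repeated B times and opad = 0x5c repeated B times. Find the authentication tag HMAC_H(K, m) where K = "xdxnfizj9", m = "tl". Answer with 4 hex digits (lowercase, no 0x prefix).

dcfe

Key "xdxnfizj9" = 78 64 78 6e 66 69 7a 6a 39 is 9 bytes > B = 7, so hash it first: H(key) = 09 a5, then zero-pad to 7 bytes: K' = 09 a5 00 00 00 00 00.
K' ⊕ ipad = 3f 93 36 36 36 36 36.  K' ⊕ opad = 55 f9 5c 5c 5c 5c 5c.
Inner input = (K'⊕ipad) ∥ m = 3f 93 36 36 36 36 36 ∥ 74 6c.
Inner hash: even-index sum = 333 mod 256 = 77; odd-index sum = 371 mod 256 = 115 → 4d 73.
Outer input = (K'⊕opad) ∥ inner = 55 f9 5c 5c 5c 5c 5c ∥ 4d 73.
Outer hash (tag): even-index sum = 476 mod 256 = 220; odd-index sum = 510 mod 256 = 254 → dc fe.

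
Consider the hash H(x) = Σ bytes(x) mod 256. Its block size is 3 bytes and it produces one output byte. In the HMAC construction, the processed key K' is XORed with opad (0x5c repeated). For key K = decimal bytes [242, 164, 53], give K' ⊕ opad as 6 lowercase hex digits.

aef869

Key decimal bytes [242, 164, 53] = f2 a4 35 is exactly B = 3 bytes: K' = f2 a4 35.
XOR each byte with 0x5c: f2⊕5c=ae, a4⊕5c=f8, 35⊕5c=69.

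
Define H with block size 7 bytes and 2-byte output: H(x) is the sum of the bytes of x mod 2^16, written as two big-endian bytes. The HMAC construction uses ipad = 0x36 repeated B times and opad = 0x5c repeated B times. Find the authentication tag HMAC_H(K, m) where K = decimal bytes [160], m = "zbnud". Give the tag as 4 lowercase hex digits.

Key decimal bytes [160] = a0 is 1 byte ≤ B = 7; zero-pad to 7 bytes: K' = a0 00 00 00 00 00 00.
K' ⊕ ipad = 96 36 36 36 36 36 36.  K' ⊕ opad = fc 5c 5c 5c 5c 5c 5c.
Inner input = (K'⊕ipad) ∥ m = 96 36 36 36 36 36 36 ∥ 7a 62 6e 75 64.
Inner hash: sum = 150+54+54+54+54+54+54+122+98+110+117+100 = 1021 → 03 fd.
Outer input = (K'⊕opad) ∥ inner = fc 5c 5c 5c 5c 5c 5c ∥ 03 fd.
Outer hash (tag): sum = 252+92+92+92+92+92+92+3+253 = 1060 → 04 24.

0424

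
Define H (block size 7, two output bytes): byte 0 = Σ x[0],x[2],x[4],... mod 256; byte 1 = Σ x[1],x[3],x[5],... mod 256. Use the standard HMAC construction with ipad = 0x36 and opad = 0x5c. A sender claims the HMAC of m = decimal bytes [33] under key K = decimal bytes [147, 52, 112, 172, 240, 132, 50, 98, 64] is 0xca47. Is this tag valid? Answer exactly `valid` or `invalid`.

Key decimal bytes [147, 52, 112, 172, 240, 132, 50, 98, 64] = 93 34 70 ac f0 84 32 62 40 is 9 bytes > B = 7, so hash it first: H(key) = 65 c6, then zero-pad to 7 bytes: K' = 65 c6 00 00 00 00 00.
K' ⊕ ipad = 53 f0 36 36 36 36 36; K' ⊕ opad = 39 9a 5c 5c 5c 5c 5c.
Inner hash: even-index sum = 245 mod 256 = 245; odd-index sum = 381 mod 256 = 125 → f5 7d.
Outer hash (recomputed tag): even-index sum = 458 mod 256 = 202; odd-index sum = 583 mod 256 = 71 → ca 47.
Recomputed tag = ca47; claimed = ca47 → match.

valid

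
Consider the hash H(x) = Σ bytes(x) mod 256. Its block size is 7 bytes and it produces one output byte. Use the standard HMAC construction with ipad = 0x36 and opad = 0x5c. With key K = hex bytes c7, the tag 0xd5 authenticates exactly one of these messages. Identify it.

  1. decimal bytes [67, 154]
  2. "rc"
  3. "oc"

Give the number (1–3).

1

Key hex bytes c7 is 1 byte ≤ B = 7; zero-pad to 7 bytes: K' = c7 00 00 00 00 00 00.
K' ⊕ ipad = f1 36 36 36 36 36 36; K' ⊕ opad = 9b 5c 5c 5c 5c 5c 5c.
m1: inner = H(f1 36 36 36 36 36 36 43 9a) = 12; tag = H(9b 5c 5c 5c 5c 5c 5c 12) = d5 ← matches
m2: inner = H(f1 36 36 36 36 36 36 72 63) = 0a; tag = H(9b 5c 5c 5c 5c 5c 5c 0a) = cd
m3: inner = H(f1 36 36 36 36 36 36 6f 63) = 07; tag = H(9b 5c 5c 5c 5c 5c 5c 07) = ca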